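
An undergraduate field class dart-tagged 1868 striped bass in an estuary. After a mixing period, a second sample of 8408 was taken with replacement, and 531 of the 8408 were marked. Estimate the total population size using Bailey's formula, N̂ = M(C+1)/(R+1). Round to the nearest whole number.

N̂ = 1868·(8408+1)/(531+1) = 1868·8409/532 = 15708012/532 ≈ 29526.3 → 29526

N ≈ 29,526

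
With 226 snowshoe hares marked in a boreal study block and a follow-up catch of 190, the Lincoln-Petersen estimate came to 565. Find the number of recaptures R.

R = 76

From N = M·C/R: R = M·C / N = 226·190 / 565 = 42940 / 565 = 76.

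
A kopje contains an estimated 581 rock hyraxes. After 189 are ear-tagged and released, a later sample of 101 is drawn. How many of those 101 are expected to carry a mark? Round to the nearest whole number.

expected recaptures ≈ 33

The marked fraction of the population is 189/581, so in a sample of 101 expect C·(M/N) marked.
E[R] = 189 × 101 / 581 = 19089 / 581 ≈ 32.9 → 33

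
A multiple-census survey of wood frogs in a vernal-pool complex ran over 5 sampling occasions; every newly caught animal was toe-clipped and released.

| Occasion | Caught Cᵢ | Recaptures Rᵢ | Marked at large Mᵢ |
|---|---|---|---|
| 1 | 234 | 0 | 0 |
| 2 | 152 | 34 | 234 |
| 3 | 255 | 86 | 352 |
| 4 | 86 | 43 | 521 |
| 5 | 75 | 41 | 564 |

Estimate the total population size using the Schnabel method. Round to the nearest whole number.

N ≈ 1041

Σ MᵢCᵢ = 0·234 + 234·152 + 352·255 + 521·86 + 564·75 = 0 + 35568 + 89760 + 44806 + 42300 = 212434
Σ Rᵢ = 0 + 34 + 86 + 43 + 41 = 204
N̂ = 212434 / 204 ≈ 1041.3 → 1041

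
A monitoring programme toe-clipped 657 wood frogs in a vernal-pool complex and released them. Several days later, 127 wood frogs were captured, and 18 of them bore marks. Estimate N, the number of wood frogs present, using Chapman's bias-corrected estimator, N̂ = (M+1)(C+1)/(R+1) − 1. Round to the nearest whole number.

N ≈ 4432

N̂ = (657+1)(127+1)/(18+1) − 1 = 658·128/19 − 1
= 84224/19 − 1 ≈ 4432.8 − 1 ≈ 4431.8 → 4432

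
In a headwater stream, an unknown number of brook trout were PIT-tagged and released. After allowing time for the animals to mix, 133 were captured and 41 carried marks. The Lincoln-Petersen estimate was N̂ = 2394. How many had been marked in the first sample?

From N = M·C/R: M = N·R / C = 2394·41 / 133 = 98154 / 133 = 738.

M = 738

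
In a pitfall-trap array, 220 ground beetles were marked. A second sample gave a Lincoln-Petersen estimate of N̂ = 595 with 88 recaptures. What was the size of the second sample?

C = 238

From N = M·C/R: C = N·R / M = 595·88 / 220 = 52360 / 220 = 238.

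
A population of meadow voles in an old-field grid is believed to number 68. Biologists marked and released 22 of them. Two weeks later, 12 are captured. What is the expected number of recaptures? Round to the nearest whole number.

expected recaptures ≈ 4

Expected recaptures E[R] = M·C / N.
E[R] = 22 × 12 / 68 = 264 / 68 ≈ 3.9 → 4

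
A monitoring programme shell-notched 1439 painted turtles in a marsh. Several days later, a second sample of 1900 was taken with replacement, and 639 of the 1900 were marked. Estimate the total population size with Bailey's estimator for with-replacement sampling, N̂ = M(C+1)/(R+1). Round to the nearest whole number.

N̂ = 1439·(1900+1)/(639+1) = 1439·1901/640 = 2735539/640 ≈ 4274.3 → 4274

N ≈ 4274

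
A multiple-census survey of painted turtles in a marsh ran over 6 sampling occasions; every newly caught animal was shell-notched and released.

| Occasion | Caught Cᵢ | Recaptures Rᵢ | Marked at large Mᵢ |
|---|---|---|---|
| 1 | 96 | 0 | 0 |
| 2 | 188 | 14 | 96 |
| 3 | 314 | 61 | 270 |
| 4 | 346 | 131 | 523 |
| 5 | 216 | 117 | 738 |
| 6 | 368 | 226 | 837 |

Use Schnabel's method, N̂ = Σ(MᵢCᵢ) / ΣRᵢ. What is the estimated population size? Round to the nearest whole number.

Σ MᵢCᵢ = 0·96 + 96·188 + 270·314 + 523·346 + 738·216 + 837·368 = 0 + 18048 + 84780 + 180958 + 159408 + 308016 = 751210
Σ Rᵢ = 0 + 14 + 61 + 131 + 117 + 226 = 549
N̂ = 751210 / 549 ≈ 1368.3 → 1368

N ≈ 1368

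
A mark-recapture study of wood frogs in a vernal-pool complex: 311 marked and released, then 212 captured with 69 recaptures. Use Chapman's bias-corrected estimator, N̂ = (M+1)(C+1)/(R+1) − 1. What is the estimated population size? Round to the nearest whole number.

N̂ = (311+1)(212+1)/(69+1) − 1 = 312·213/70 − 1
= 66456/70 − 1 ≈ 949.4 − 1 ≈ 948.4 → 948

N ≈ 948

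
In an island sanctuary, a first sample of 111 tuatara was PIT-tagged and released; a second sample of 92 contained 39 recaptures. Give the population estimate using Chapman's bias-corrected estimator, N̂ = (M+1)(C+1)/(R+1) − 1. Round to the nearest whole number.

N ≈ 259

N̂ = (111+1)(92+1)/(39+1) − 1 = 112·93/40 − 1
= 10416/40 − 1 ≈ 260.4 − 1 ≈ 259.4 → 259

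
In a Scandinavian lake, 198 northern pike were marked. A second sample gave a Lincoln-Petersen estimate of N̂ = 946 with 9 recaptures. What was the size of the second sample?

C = 43

From N = M·C/R: C = N·R / M = 946·9 / 198 = 8514 / 198 = 43.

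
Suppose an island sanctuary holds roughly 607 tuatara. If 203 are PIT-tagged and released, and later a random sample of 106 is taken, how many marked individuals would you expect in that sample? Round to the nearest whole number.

expected recaptures ≈ 35

The marked fraction of the population is 203/607, so in a sample of 106 expect C·(M/N) marked.
E[R] = 203 × 106 / 607 = 21518 / 607 ≈ 35.4 → 35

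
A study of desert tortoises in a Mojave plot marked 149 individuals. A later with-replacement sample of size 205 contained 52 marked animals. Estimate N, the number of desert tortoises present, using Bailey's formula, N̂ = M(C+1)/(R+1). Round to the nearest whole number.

N ≈ 579

N̂ = 149·(205+1)/(52+1) = 149·206/53 = 30694/53 ≈ 579.1 → 579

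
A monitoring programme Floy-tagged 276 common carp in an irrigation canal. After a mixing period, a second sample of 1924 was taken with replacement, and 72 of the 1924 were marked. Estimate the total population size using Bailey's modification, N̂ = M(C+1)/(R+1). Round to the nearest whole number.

N̂ = 276·(1924+1)/(72+1) = 276·1925/73 = 531300/73 ≈ 7278.1 → 7278

N ≈ 7278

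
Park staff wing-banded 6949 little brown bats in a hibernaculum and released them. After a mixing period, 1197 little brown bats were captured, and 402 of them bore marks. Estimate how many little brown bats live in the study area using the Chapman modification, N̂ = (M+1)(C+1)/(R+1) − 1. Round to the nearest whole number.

N̂ = (6949+1)(1197+1)/(402+1) − 1 = 6950·1198/403 − 1
= 8326100/403 − 1 ≈ 20660.3 − 1 ≈ 20659.3 → 20659

N ≈ 20,659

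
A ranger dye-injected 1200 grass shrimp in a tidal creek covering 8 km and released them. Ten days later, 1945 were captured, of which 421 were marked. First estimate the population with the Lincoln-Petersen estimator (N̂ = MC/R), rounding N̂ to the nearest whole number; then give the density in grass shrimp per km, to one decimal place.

N̂ = 1200·1945/421 = 2334000/421 ≈ 5543.9 → 5544
Density = N̂ / area = 5544 / 8 = 693.0 per km

density ≈ 693.0 grass shrimp per km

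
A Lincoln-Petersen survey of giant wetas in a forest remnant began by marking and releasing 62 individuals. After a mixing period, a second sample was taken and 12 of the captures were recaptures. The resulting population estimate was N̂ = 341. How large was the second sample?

From N = M·C/R: C = N·R / M = 341·12 / 62 = 4092 / 62 = 66.

C = 66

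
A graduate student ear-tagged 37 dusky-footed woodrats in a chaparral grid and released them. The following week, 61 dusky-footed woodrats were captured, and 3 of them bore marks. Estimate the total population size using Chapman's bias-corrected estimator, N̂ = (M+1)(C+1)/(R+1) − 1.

N = 588

N̂ = (37+1)(61+1)/(3+1) − 1 = 38·62/4 − 1
= 2356/4 − 1 = 589 − 1 = 588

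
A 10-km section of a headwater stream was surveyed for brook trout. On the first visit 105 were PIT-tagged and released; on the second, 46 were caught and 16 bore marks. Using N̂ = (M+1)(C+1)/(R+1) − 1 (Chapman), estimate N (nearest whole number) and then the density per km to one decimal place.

N̂ = 106·47/17 − 1 = 4982/17 − 1 ≈ 292.1 → 292
Density = N̂ / area = 292 / 10 ≈ 29.20 → 29.2 per km

density ≈ 29.2 brook trout per km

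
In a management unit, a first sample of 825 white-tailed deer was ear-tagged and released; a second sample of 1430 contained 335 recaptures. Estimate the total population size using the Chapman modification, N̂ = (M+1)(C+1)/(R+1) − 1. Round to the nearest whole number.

N ≈ 3517

N̂ = (825+1)(1430+1)/(335+1) − 1 = 826·1431/336 − 1
= 1182006/336 − 1 ≈ 3517.9 − 1 ≈ 3516.9 → 3517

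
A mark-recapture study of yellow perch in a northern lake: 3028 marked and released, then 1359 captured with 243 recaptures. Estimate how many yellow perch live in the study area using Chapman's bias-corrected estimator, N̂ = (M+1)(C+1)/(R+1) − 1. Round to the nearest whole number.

N ≈ 16,882

N̂ = (3028+1)(1359+1)/(243+1) − 1 = 3029·1360/244 − 1
= 4119440/244 − 1 ≈ 16883.0 − 1 ≈ 16882.0 → 16882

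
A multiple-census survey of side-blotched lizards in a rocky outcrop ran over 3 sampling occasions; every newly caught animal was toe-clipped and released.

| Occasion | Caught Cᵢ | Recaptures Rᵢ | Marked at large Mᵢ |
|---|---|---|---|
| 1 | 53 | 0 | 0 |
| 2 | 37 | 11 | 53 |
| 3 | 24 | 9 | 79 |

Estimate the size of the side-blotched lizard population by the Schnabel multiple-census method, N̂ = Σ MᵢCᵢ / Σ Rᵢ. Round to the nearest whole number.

N ≈ 193

Σ MᵢCᵢ = 0·53 + 53·37 + 79·24 = 0 + 1961 + 1896 = 3857
Σ Rᵢ = 0 + 11 + 9 = 20
N̂ = 3857 / 20 ≈ 192.8 → 193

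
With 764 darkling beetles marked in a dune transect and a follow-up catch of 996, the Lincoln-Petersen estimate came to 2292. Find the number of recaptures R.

From N = M·C/R: R = M·C / N = 764·996 / 2292 = 760944 / 2292 = 332.

R = 332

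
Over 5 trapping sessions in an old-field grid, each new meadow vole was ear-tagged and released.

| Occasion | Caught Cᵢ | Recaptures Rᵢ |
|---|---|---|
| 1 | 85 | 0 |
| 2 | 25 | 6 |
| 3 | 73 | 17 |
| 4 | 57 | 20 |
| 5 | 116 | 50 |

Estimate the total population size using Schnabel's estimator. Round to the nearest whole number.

N ≈ 448

Marked at large before each occasion: Mᵢ = Σⱼ<ᵢ (Cⱼ − Rⱼ) → M1=0, M2=85, M3=104, M4=160, M5=197
Σ MᵢCᵢ = 0·85 + 85·25 + 104·73 + 160·57 + 197·116 = 0 + 2125 + 7592 + 9120 + 22852 = 41689
Σ Rᵢ = 0 + 6 + 17 + 20 + 50 = 93
N̂ = 41689 / 93 ≈ 448.3 → 448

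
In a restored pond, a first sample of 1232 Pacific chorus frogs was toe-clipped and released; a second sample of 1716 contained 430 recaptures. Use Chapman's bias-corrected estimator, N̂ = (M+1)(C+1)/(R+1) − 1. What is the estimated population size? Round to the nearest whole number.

N ≈ 4911

N̂ = (1232+1)(1716+1)/(430+1) − 1 = 1233·1717/431 − 1
= 2117061/431 − 1 ≈ 4912.0 − 1 ≈ 4911.0 → 4911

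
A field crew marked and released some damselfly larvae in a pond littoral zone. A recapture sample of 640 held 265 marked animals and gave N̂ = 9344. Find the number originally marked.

From N = M·C/R: M = N·R / C = 9344·265 / 640 = 2476160 / 640 = 3869.

M = 3869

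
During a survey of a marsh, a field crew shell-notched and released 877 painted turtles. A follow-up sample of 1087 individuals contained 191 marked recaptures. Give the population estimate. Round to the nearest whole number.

N ≈ 4991

The marked fraction in the recapture sample should equal the marked fraction in the population: 191/1087 = 877/N.
N = (877 × 1087) / 191 = 953299 / 191 ≈ 4991.1 → 4991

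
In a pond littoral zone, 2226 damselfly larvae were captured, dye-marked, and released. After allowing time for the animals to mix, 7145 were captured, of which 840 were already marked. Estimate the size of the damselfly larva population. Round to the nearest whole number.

If marked individuals mix randomly, R/C ≈ M/N, giving N ≈ M·C/R.
N = (2226 × 7145) / 840 = 15904770 / 840 ≈ 18934.2 → 18934

N ≈ 18,934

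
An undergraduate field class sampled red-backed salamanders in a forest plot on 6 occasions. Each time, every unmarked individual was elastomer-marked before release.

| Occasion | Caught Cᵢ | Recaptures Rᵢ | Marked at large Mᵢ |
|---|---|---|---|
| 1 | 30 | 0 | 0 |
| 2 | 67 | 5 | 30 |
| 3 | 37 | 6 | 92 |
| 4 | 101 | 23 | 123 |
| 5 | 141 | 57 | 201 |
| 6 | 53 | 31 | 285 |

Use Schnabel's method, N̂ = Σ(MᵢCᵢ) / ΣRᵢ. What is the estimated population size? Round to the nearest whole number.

N ≈ 502

Σ MᵢCᵢ = 0·30 + 30·67 + 92·37 + 123·101 + 201·141 + 285·53 = 0 + 2010 + 3404 + 12423 + 28341 + 15105 = 61283
Σ Rᵢ = 0 + 5 + 6 + 23 + 57 + 31 = 122
N̂ = 61283 / 122 ≈ 502.3 → 502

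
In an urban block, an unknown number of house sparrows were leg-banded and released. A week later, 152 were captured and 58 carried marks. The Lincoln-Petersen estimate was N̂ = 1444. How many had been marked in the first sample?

From N = M·C/R: M = N·R / C = 1444·58 / 152 = 83752 / 152 = 551.

M = 551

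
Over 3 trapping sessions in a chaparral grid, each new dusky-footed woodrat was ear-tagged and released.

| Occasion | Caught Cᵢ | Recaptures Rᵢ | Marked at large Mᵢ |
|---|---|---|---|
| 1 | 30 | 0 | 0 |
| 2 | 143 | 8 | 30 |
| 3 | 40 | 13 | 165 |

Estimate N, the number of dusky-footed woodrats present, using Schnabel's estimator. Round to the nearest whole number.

N ≈ 519

Σ MᵢCᵢ = 0·30 + 30·143 + 165·40 = 0 + 4290 + 6600 = 10890
Σ Rᵢ = 0 + 8 + 13 = 21
N̂ = 10890 / 21 ≈ 518.6 → 519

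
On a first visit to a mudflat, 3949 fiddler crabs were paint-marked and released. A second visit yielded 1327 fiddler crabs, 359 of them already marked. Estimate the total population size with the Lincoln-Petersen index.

N = 14,597

N = (3949 × 1327) / 359 = 5240323 / 359 = 14597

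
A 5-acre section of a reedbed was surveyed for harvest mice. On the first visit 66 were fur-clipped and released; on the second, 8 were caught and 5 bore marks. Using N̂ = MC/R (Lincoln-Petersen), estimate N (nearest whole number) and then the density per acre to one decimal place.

N̂ = 66·8/5 = 528/5 ≈ 105.6 → 106
Density = N̂ / area = 106 / 5 ≈ 21.20 → 21.2 per acre

density ≈ 21.2 harvest mice per acre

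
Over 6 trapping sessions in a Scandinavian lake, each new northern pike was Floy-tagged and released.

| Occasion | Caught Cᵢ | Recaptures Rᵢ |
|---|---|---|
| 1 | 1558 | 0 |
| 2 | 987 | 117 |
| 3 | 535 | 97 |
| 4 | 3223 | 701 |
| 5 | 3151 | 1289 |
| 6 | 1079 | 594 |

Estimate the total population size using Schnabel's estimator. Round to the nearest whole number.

N ≈ 13,179

Marked at large before each occasion: Mᵢ = Σⱼ<ᵢ (Cⱼ − Rⱼ) → M1=0, M2=1558, M3=2428, M4=2866, M5=5388, M6=7250
Σ MᵢCᵢ = 0·1558 + 1558·987 + 2428·535 + 2866·3223 + 5388·3151 + 7250·1079 = 0 + 1537746 + 1298980 + 9237118 + 16977588 + 7822750 = 36874182
Σ Rᵢ = 0 + 117 + 97 + 701 + 1289 + 594 = 2798
N̂ = 36874182 / 2798 ≈ 13178.8 → 13179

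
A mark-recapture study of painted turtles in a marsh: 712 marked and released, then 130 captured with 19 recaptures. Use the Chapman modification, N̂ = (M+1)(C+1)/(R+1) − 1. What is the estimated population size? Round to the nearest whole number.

N ≈ 4669

N̂ = (712+1)(130+1)/(19+1) − 1 = 713·131/20 − 1
= 93403/20 − 1 ≈ 4670.1 − 1 ≈ 4669.1 → 4669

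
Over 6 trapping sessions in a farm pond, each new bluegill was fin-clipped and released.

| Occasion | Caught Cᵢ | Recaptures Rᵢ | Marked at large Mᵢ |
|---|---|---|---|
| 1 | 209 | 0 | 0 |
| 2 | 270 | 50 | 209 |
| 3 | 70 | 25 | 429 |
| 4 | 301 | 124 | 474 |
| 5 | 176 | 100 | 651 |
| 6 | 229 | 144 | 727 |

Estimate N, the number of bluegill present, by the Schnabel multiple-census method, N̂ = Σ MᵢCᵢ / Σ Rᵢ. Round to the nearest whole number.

Σ MᵢCᵢ = 0·209 + 209·270 + 429·70 + 474·301 + 651·176 + 727·229 = 0 + 56430 + 30030 + 142674 + 114576 + 166483 = 510193
Σ Rᵢ = 0 + 50 + 25 + 124 + 100 + 144 = 443
N̂ = 510193 / 443 ≈ 1151.7 → 1152

N ≈ 1152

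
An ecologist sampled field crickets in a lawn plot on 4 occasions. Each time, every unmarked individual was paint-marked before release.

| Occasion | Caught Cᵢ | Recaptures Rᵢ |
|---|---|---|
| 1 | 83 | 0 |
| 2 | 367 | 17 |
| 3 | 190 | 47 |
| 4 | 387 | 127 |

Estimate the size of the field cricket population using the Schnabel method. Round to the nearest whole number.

Marked at large before each occasion: Mᵢ = Σⱼ<ᵢ (Cⱼ − Rⱼ) → M1=0, M2=83, M3=433, M4=576
Σ MᵢCᵢ = 0·83 + 83·367 + 433·190 + 576·387 = 0 + 30461 + 82270 + 222912 = 335643
Σ Rᵢ = 0 + 17 + 47 + 127 = 191
N̂ = 335643 / 191 ≈ 1757.3 → 1757

N ≈ 1757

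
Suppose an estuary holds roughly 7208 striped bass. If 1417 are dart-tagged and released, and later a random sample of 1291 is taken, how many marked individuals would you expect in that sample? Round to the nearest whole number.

The marked fraction of the population is 1417/7208, so in a sample of 1291 expect C·(M/N) marked.
E[R] = 1417 × 1291 / 7208 = 1829347 / 7208 ≈ 253.8 → 254

expected recaptures ≈ 254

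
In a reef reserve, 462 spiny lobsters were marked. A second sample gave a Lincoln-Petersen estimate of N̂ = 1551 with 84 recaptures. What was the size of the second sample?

C = 282

From N = M·C/R: C = N·R / M = 1551·84 / 462 = 130284 / 462 = 282.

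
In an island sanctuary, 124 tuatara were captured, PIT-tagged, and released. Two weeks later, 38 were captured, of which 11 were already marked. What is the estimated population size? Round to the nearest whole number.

N ≈ 428

If marked individuals mix randomly, R/C ≈ M/N, giving N ≈ M·C/R.
N = (124 × 38) / 11 = 4712 / 11 ≈ 428.4 → 428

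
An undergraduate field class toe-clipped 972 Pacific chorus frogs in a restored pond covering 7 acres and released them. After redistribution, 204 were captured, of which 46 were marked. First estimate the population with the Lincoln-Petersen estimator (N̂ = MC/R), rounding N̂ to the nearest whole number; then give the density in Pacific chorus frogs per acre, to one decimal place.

N̂ = 972·204/46 = 198288/46 ≈ 4310.6 → 4311
Density = N̂ / area = 4311 / 7 ≈ 615.86 → 615.9 per acre

density ≈ 615.9 Pacific chorus frogs per acre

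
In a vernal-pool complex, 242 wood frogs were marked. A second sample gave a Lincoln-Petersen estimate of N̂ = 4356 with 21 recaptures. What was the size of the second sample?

From N = M·C/R: C = N·R / M = 4356·21 / 242 = 91476 / 242 = 378.

C = 378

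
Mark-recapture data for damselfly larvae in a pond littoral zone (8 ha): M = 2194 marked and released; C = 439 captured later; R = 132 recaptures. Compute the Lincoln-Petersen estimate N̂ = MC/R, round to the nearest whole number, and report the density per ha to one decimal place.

density ≈ 912.1 damselfly larvae per ha

N̂ = 2194·439/132 = 963166/132 ≈ 7296.7 → 7297
Density = N̂ / area = 7297 / 8 ≈ 912.12 → 912.1 per ha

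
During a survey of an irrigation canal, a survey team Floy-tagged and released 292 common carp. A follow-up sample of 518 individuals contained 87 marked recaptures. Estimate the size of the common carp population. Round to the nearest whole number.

If marked individuals mix randomly, R/C ≈ M/N, giving N ≈ M·C/R.
N = (292 × 518) / 87 = 151256 / 87 ≈ 1738.6 → 1739

N ≈ 1739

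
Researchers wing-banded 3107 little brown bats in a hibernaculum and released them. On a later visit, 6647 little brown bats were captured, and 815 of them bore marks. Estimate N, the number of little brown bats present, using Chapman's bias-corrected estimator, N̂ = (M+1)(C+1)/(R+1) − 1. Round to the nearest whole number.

N ≈ 25,320

N̂ = (3107+1)(6647+1)/(815+1) − 1 = 3108·6648/816 − 1
= 20661984/816 − 1 ≈ 25321.1 − 1 ≈ 25320.1 → 25320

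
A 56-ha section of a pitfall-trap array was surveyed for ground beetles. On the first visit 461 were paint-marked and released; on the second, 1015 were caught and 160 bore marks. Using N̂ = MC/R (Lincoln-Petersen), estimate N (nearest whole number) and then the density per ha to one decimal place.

N̂ = 461·1015/160 = 467915/160 ≈ 2924.47 → 2924
Density = N̂ / area = 2924 / 56 ≈ 52.21 → 52.2 per ha

density ≈ 52.2 ground beetles per ha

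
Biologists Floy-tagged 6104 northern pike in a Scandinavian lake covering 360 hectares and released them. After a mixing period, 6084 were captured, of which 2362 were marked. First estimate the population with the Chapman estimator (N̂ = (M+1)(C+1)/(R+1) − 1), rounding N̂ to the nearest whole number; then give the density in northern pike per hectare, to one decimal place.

N̂ = 6105·6085/2363 − 1 = 37148925/2363 − 1 ≈ 15720.1 → 15720
Density = N̂ / area = 15720 / 360 ≈ 43.67 → 43.7 per hectare

density ≈ 43.7 northern pike per hectare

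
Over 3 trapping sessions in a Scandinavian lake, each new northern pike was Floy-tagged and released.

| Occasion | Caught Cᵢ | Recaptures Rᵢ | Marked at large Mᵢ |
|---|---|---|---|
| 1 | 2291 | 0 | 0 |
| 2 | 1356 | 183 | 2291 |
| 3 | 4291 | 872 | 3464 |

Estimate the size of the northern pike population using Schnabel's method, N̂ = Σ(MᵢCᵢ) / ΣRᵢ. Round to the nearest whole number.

Σ MᵢCᵢ = 0·2291 + 2291·1356 + 3464·4291 = 0 + 3106596 + 14864024 = 17970620
Σ Rᵢ = 0 + 183 + 872 = 1055
N̂ = 17970620 / 1055 ≈ 17033.8 → 17034

N ≈ 17,034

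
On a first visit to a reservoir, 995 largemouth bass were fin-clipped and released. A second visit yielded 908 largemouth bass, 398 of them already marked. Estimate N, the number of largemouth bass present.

The marked fraction in the recapture sample should equal the marked fraction in the population: 398/908 = 995/N.
N = (995 × 908) / 398 = 903460 / 398 = 2270

N = 2270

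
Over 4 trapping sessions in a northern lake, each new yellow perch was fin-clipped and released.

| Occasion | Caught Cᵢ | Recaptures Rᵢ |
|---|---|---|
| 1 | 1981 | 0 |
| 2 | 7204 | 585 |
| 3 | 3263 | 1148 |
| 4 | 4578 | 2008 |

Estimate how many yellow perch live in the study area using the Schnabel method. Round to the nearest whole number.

Marked at large before each occasion: Mᵢ = Σⱼ<ᵢ (Cⱼ − Rⱼ) → M1=0, M2=1981, M3=8600, M4=10715
Σ MᵢCᵢ = 0·1981 + 1981·7204 + 8600·3263 + 10715·4578 = 0 + 14271124 + 28061800 + 49053270 = 91386194
Σ Rᵢ = 0 + 585 + 1148 + 2008 = 3741
N̂ = 91386194 / 3741 ≈ 24428.3 → 24428

N ≈ 24,428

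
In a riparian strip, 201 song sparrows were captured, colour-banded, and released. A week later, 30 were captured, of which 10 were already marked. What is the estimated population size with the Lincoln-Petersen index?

N = (201 × 30) / 10 = 6030 / 10 = 603

N = 603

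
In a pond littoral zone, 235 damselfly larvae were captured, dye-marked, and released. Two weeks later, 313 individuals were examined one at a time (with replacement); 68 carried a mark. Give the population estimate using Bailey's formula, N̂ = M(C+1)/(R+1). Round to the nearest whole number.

N ≈ 1069

N̂ = 235·(313+1)/(68+1) = 235·314/69 = 73790/69 ≈ 1069.4 → 1069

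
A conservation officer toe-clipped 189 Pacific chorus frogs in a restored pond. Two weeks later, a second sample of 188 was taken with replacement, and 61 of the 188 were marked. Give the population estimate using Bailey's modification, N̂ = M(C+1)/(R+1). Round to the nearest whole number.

N ≈ 576

N̂ = 189·(188+1)/(61+1) = 189·189/62 = 35721/62 ≈ 576.1 → 576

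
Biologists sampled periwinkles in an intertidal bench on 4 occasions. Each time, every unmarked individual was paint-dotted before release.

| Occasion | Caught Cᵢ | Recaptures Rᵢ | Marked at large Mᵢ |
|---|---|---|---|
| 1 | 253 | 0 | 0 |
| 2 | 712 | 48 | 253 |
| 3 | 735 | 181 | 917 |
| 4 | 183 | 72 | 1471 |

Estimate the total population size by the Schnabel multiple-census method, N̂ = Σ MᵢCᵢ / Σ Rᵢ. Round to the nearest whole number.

Σ MᵢCᵢ = 0·253 + 253·712 + 917·735 + 1471·183 = 0 + 180136 + 673995 + 269193 = 1123324
Σ Rᵢ = 0 + 48 + 181 + 72 = 301
N̂ = 1123324 / 301 ≈ 3732.0 → 3732

N ≈ 3732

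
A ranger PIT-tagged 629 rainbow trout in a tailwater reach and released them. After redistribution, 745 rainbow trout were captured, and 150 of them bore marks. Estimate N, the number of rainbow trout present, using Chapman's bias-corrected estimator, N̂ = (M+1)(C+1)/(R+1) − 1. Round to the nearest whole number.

N̂ = (629+1)(745+1)/(150+1) − 1 = 630·746/151 − 1
= 469980/151 − 1 ≈ 3112.45 − 1 ≈ 3111.45 → 3111

N ≈ 3111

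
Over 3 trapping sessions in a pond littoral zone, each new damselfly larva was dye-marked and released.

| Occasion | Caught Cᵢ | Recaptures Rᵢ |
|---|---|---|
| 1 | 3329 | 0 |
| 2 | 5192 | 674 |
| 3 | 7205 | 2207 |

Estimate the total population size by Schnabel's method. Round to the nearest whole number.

N ≈ 25,624

Marked at large before each occasion: Mᵢ = Σⱼ<ᵢ (Cⱼ − Rⱼ) → M1=0, M2=3329, M3=7847
Σ MᵢCᵢ = 0·3329 + 3329·5192 + 7847·7205 = 0 + 17284168 + 56537635 = 73821803
Σ Rᵢ = 0 + 674 + 2207 = 2881
N̂ = 73821803 / 2881 ≈ 25623.7 → 25624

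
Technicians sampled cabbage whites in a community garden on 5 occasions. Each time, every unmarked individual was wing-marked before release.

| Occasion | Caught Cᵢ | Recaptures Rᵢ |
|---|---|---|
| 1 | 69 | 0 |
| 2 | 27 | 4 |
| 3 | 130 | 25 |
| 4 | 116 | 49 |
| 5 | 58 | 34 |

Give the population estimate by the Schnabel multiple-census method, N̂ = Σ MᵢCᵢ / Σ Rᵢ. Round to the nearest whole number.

N ≈ 464

Marked at large before each occasion: Mᵢ = Σⱼ<ᵢ (Cⱼ − Rⱼ) → M1=0, M2=69, M3=92, M4=197, M5=264
Σ MᵢCᵢ = 0·69 + 69·27 + 92·130 + 197·116 + 264·58 = 0 + 1863 + 11960 + 22852 + 15312 = 51987
Σ Rᵢ = 0 + 4 + 25 + 49 + 34 = 112
N̂ = 51987 / 112 ≈ 464.2 → 464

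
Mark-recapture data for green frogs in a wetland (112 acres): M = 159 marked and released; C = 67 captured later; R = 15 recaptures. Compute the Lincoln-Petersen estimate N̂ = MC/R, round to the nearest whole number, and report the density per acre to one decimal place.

N̂ = 159·67/15 = 10653/15 ≈ 710.2 → 710
Density = N̂ / area = 710 / 112 ≈ 6.34 → 6.3 per acre

density ≈ 6.3 green frogs per acre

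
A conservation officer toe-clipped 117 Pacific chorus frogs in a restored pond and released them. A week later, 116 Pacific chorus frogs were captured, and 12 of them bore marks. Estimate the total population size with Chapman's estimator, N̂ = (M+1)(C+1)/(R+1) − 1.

N̂ = (117+1)(116+1)/(12+1) − 1 = 118·117/13 − 1
= 13806/13 − 1 = 1062 − 1 = 1061

N = 1061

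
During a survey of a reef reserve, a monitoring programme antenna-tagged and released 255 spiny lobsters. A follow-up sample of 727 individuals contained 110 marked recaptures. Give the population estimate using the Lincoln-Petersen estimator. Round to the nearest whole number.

N ≈ 1685

Lincoln-Petersen assumes M/N = R/C, so N = M·C / R.
N = (255 × 727) / 110 = 185385 / 110 ≈ 1685.3 → 1685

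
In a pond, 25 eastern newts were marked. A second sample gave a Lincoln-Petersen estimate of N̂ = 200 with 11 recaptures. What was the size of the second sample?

From N = M·C/R: C = N·R / M = 200·11 / 25 = 2200 / 25 = 88.

C = 88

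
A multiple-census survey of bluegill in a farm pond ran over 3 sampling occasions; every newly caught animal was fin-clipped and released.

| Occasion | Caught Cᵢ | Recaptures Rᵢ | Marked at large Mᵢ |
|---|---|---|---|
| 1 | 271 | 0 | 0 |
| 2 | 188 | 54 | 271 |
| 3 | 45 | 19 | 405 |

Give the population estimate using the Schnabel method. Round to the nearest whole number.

N ≈ 948

Σ MᵢCᵢ = 0·271 + 271·188 + 405·45 = 0 + 50948 + 18225 = 69173
Σ Rᵢ = 0 + 54 + 19 = 73
N̂ = 69173 / 73 ≈ 947.6 → 948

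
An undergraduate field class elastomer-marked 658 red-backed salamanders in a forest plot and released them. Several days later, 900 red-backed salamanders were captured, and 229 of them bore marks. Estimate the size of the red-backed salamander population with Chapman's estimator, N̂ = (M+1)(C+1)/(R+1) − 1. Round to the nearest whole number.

N̂ = (658+1)(900+1)/(229+1) − 1 = 659·901/230 − 1
= 593759/230 − 1 ≈ 2581.6 − 1 ≈ 2580.6 → 2581

N ≈ 2581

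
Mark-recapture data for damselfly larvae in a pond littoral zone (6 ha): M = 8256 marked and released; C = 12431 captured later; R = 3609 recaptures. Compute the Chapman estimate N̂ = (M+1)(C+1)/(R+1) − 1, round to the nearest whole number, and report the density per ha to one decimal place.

density ≈ 4739.0 damselfly larvae per ha

N̂ = 8257·12432/3610 − 1 = 102651024/3610 − 1 ≈ 28434.2 → 28434
Density = N̂ / area = 28434 / 6 = 4739.0 per ha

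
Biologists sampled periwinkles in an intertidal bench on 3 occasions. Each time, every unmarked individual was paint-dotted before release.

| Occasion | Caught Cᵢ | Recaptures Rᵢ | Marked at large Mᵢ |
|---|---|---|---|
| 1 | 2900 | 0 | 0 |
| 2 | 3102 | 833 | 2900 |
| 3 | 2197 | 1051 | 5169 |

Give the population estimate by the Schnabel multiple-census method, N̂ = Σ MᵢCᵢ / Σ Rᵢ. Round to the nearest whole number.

Σ MᵢCᵢ = 0·2900 + 2900·3102 + 5169·2197 = 0 + 8995800 + 11356293 = 20352093
Σ Rᵢ = 0 + 833 + 1051 = 1884
N̂ = 20352093 / 1884 ≈ 10802.6 → 10803

N ≈ 10,803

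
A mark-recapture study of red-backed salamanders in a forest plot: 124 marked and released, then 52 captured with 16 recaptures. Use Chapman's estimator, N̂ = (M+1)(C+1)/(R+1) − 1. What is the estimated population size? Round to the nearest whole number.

N ≈ 389

N̂ = (124+1)(52+1)/(16+1) − 1 = 125·53/17 − 1
= 6625/17 − 1 ≈ 389.7 − 1 ≈ 388.7 → 389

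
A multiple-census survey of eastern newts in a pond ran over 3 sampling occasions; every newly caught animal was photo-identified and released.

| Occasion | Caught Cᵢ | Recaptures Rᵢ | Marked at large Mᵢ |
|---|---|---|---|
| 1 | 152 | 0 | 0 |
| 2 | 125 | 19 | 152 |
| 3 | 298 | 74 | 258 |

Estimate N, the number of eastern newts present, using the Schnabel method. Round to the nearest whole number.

N ≈ 1031

Σ MᵢCᵢ = 0·152 + 152·125 + 258·298 = 0 + 19000 + 76884 = 95884
Σ Rᵢ = 0 + 19 + 74 = 93
N̂ = 95884 / 93 ≈ 1031.0 → 1031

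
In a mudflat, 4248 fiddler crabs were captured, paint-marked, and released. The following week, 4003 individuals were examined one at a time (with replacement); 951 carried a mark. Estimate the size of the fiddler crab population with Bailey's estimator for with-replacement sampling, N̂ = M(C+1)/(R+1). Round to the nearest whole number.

N̂ = 4248·(4003+1)/(951+1) = 4248·4004/952 = 17008992/952 ≈ 17866.6 → 17867

N ≈ 17,867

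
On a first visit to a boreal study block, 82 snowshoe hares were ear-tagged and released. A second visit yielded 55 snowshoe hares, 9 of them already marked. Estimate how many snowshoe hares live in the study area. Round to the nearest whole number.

Lincoln-Petersen assumes M/N = R/C, so N = M·C / R.
N = (82 × 55) / 9 = 4510 / 9 ≈ 501.1 → 501

N ≈ 501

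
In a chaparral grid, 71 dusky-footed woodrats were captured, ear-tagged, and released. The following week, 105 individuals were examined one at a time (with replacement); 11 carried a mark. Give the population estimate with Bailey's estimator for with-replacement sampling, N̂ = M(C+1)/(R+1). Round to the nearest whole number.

N̂ = 71·(105+1)/(11+1) = 71·106/12 = 7526/12 ≈ 627.2 → 627

N ≈ 627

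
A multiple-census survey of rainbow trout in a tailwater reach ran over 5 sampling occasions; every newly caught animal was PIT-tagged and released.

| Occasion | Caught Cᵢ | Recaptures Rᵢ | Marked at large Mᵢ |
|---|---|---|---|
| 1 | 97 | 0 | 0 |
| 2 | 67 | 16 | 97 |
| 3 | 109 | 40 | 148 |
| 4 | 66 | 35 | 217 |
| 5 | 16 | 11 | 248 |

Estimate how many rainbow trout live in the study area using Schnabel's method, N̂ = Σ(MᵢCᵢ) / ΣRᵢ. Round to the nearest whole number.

Σ MᵢCᵢ = 0·97 + 97·67 + 148·109 + 217·66 + 248·16 = 0 + 6499 + 16132 + 14322 + 3968 = 40921
Σ Rᵢ = 0 + 16 + 40 + 35 + 11 = 102
N̂ = 40921 / 102 ≈ 401.2 → 401

N ≈ 401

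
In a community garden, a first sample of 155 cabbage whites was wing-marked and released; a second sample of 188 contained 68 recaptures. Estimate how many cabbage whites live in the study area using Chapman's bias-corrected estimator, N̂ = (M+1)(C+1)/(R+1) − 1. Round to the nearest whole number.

N̂ = (155+1)(188+1)/(68+1) − 1 = 156·189/69 − 1
= 29484/69 − 1 ≈ 427.3 − 1 ≈ 426.3 → 426

N ≈ 426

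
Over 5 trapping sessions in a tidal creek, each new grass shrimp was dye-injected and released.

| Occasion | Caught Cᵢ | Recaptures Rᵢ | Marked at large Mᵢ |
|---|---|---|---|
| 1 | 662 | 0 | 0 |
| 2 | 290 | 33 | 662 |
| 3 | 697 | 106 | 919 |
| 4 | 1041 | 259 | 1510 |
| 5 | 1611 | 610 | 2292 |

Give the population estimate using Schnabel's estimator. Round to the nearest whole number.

N ≈ 6048

Σ MᵢCᵢ = 0·662 + 662·290 + 919·697 + 1510·1041 + 2292·1611 = 0 + 191980 + 640543 + 1571910 + 3692412 = 6096845
Σ Rᵢ = 0 + 33 + 106 + 259 + 610 = 1008
N̂ = 6096845 / 1008 ≈ 6048.46 → 6048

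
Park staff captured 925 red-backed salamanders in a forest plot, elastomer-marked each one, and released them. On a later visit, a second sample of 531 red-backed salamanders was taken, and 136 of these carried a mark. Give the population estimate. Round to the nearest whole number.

If marked individuals mix randomly, R/C ≈ M/N, giving N ≈ M·C/R.
N = (925 × 531) / 136 = 491175 / 136 ≈ 3611.6 → 3612

N ≈ 3612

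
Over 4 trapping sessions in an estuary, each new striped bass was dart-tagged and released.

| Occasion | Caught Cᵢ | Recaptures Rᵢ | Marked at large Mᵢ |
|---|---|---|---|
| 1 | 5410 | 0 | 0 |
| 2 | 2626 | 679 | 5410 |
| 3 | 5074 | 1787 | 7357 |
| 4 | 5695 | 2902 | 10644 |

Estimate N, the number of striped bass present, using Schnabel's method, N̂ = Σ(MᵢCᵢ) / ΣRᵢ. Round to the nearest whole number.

N ≈ 20,893

Σ MᵢCᵢ = 0·5410 + 5410·2626 + 7357·5074 + 10644·5695 = 0 + 14206660 + 37329418 + 60617580 = 112153658
Σ Rᵢ = 0 + 679 + 1787 + 2902 = 5368
N̂ = 112153658 / 5368 ≈ 20893.0 → 20893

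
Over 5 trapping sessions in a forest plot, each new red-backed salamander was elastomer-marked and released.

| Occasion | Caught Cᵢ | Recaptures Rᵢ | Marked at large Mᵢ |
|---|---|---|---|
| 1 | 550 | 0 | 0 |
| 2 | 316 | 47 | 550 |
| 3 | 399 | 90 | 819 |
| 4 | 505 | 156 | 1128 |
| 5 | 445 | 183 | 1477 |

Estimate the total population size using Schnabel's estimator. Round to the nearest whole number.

N ≈ 3629

Σ MᵢCᵢ = 0·550 + 550·316 + 819·399 + 1128·505 + 1477·445 = 0 + 173800 + 326781 + 569640 + 657265 = 1727486
Σ Rᵢ = 0 + 47 + 90 + 156 + 183 = 476
N̂ = 1727486 / 476 ≈ 3629.2 → 3629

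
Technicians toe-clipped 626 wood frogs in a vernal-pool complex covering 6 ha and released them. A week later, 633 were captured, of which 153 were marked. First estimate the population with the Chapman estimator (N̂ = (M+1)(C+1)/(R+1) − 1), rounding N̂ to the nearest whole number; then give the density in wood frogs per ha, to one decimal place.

N̂ = 627·634/154 − 1 = 397518/154 − 1 ≈ 2580.3 → 2580
Density = N̂ / area = 2580 / 6 = 430.0 per ha

density ≈ 430.0 wood frogs per ha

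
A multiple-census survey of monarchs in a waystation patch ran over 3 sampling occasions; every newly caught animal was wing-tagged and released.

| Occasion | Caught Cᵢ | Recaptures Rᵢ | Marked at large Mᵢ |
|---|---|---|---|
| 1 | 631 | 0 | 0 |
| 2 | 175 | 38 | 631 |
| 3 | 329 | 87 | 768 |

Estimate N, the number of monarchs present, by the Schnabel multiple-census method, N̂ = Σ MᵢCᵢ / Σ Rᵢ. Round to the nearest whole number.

N ≈ 2905

Σ MᵢCᵢ = 0·631 + 631·175 + 768·329 = 0 + 110425 + 252672 = 363097
Σ Rᵢ = 0 + 38 + 87 = 125
N̂ = 363097 / 125 ≈ 2904.8 → 2905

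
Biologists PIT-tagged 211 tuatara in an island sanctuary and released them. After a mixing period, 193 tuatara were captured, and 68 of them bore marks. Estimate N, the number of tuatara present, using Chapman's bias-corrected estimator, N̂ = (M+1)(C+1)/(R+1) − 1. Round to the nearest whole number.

N̂ = (211+1)(193+1)/(68+1) − 1 = 212·194/69 − 1
= 41128/69 − 1 ≈ 596.1 − 1 ≈ 595.1 → 595

N ≈ 595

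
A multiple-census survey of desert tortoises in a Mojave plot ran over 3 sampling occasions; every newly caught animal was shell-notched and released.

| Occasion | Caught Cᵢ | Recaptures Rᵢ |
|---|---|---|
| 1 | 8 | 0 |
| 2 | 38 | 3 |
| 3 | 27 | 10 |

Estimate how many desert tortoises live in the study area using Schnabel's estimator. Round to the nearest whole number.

Marked at large before each occasion: Mᵢ = Σⱼ<ᵢ (Cⱼ − Rⱼ) → M1=0, M2=8, M3=43
Σ MᵢCᵢ = 0·8 + 8·38 + 43·27 = 0 + 304 + 1161 = 1465
Σ Rᵢ = 0 + 3 + 10 = 13
N̂ = 1465 / 13 ≈ 112.7 → 113

N ≈ 113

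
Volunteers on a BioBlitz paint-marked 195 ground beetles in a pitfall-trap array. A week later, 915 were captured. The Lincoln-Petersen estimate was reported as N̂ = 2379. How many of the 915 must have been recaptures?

From N = M·C/R: R = M·C / N = 195·915 / 2379 = 178425 / 2379 = 75.

R = 75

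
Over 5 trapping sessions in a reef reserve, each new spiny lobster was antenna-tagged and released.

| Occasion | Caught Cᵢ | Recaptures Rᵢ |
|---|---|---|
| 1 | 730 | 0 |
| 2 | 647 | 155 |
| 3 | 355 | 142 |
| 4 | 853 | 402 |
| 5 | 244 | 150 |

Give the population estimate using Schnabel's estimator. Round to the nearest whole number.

Marked at large before each occasion: Mᵢ = Σⱼ<ᵢ (Cⱼ − Rⱼ) → M1=0, M2=730, M3=1222, M4=1435, M5=1886
Σ MᵢCᵢ = 0·730 + 730·647 + 1222·355 + 1435·853 + 1886·244 = 0 + 472310 + 433810 + 1224055 + 460184 = 2590359
Σ Rᵢ = 0 + 155 + 142 + 402 + 150 = 849
N̂ = 2590359 / 849 ≈ 3051.1 → 3051

N ≈ 3051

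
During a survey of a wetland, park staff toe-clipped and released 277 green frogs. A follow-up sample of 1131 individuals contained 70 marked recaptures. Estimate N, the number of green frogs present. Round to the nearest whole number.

If marked individuals mix randomly, R/C ≈ M/N, giving N ≈ M·C/R.
N = (277 × 1131) / 70 = 313287 / 70 ≈ 4475.5 → 4476

N ≈ 4476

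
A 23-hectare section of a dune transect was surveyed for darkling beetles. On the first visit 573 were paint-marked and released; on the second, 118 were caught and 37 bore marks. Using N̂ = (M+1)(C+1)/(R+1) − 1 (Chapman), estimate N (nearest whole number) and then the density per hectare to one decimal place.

N̂ = 574·119/38 − 1 = 68306/38 − 1 ≈ 1796.5 → 1797
Density = N̂ / area = 1797 / 23 ≈ 78.13 → 78.1 per hectare

density ≈ 78.1 darkling beetles per hectare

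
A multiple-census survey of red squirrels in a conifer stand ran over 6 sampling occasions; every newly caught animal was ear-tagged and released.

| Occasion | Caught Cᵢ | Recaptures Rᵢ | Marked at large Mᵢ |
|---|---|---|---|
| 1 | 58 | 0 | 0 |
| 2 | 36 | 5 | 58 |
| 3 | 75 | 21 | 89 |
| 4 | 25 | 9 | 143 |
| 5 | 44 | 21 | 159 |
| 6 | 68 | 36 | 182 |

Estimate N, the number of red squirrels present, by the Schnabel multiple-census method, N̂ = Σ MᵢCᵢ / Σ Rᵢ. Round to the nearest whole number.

Σ MᵢCᵢ = 0·58 + 58·36 + 89·75 + 143·25 + 159·44 + 182·68 = 0 + 2088 + 6675 + 3575 + 6996 + 12376 = 31710
Σ Rᵢ = 0 + 5 + 21 + 9 + 21 + 36 = 92
N̂ = 31710 / 92 ≈ 344.7 → 345

N ≈ 345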